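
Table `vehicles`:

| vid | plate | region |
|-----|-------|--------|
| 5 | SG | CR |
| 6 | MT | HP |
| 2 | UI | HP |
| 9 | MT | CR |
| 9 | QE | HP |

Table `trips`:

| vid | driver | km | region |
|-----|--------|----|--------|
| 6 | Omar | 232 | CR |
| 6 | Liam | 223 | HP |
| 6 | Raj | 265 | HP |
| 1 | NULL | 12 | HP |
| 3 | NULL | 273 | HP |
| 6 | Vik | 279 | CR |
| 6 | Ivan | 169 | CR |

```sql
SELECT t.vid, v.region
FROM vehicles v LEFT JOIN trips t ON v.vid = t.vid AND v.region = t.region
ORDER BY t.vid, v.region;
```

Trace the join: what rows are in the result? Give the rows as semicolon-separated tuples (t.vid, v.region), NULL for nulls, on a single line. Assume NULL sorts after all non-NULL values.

LEFT JOIN keeps every row from `vehicles`; unmatched rows get NULL for `trips`'s columns.
Matching on v.vid = t.vid AND v.region = t.region.
- v (vid=5, region=CR) has no partner → padded with NULL.
- v (vid=6, region=HP) pairs with 2 row(s) of t.
- v (vid=2, region=HP) has no partner → padded with NULL.
- v (vid=9, region=CR) has no partner → padded with NULL.
- v (vid=9, region=HP) has no partner → padded with NULL.
After projecting and ordering:
t.vid | v.region
6 | HP
6 | HP
NULL | CR
NULL | CR
NULL | HP
NULL | HP

(6, HP); (6, HP); (NULL, CR); (NULL, CR); (NULL, HP); (NULL, HP)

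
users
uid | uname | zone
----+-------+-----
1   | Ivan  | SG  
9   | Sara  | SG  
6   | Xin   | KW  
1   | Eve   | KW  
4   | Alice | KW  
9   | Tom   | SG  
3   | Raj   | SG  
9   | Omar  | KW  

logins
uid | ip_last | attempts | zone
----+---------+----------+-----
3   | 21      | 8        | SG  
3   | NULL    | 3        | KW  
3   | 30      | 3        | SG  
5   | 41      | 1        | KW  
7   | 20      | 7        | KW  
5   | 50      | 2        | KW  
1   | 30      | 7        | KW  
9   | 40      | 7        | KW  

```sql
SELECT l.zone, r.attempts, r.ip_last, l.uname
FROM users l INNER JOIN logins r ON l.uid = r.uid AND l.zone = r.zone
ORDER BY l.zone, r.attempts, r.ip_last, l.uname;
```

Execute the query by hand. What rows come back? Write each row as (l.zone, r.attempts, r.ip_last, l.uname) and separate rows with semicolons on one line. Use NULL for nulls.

(KW, 7, 30, Eve); (KW, 7, 40, Omar); (SG, 3, 30, Raj); (SG, 8, 21, Raj)

INNER JOIN keeps only pairs where the ON condition holds.
Matching on l.uid = r.uid AND l.zone = r.zone.
- uid=1, zone=SG: no matching r row, dropped.
- uid=9, zone=SG: no matching r row, dropped.
- uid=6, zone=KW: no matching r row, dropped.
- uid=1, zone=KW: 1 matching r row(s), so 1 row(s) emitted.
- uid=4, zone=KW: no matching r row, dropped.
- uid=9, zone=SG: no matching r row, dropped.
- uid=3, zone=SG: 2 matching r row(s), so 2 row(s) emitted.
- uid=9, zone=KW: 1 matching r row(s), so 1 row(s) emitted.
After projecting and ordering:
l.zone | r.attempts | r.ip_last | l.uname
KW | 7 | 30 | Eve
KW | 7 | 40 | Omar
SG | 3 | 30 | Raj
SG | 8 | 21 | Raj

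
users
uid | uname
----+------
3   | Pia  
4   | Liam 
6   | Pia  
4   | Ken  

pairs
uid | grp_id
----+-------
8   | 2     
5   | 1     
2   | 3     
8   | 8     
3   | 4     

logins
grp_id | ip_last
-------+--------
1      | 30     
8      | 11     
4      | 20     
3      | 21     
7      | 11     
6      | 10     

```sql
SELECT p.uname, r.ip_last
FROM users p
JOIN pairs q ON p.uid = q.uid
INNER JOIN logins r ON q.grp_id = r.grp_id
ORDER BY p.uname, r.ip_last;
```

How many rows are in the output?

1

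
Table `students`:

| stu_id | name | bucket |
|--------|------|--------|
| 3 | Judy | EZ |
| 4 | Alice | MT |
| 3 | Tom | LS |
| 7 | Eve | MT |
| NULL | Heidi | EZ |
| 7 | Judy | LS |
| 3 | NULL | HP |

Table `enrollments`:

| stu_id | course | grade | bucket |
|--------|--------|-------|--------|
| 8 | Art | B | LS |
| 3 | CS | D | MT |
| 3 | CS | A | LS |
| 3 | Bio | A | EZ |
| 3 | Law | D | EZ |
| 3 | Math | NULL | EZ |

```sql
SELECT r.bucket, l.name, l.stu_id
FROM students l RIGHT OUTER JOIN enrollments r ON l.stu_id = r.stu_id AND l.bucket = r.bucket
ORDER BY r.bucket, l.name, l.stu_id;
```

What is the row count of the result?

6

RIGHT JOIN keeps every row from `enrollments`; unmatched rows get NULL for `students`'s columns.
Matching on l.stu_id = r.stu_id AND l.bucket = r.bucket. A NULL in a compared column never satisfies the condition.
Matched pairs: 4; unmatched r rows kept: 2.
Total: 4 matched + 2 padded = 6 rows.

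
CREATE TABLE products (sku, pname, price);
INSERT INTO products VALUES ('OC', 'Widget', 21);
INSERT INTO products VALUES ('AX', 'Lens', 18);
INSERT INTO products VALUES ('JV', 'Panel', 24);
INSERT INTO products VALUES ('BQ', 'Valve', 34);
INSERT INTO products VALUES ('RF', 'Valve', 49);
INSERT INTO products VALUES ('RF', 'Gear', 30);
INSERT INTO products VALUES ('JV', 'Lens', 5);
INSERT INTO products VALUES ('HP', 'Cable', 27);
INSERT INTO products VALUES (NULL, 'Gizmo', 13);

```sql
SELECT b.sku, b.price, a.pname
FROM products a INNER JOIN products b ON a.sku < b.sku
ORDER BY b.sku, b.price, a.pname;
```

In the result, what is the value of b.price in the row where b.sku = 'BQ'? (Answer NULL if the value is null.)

34

INNER JOIN keeps only pairs where the ON condition holds.
Matching on a.sku < b.sku. A NULL in a compared column never satisfies the condition.
- sku=OC: 2 matching b row(s), so 2 row(s) emitted.
- sku=AX: 7 matching b row(s), so 7 row(s) emitted.
- sku=JV: 3 matching b row(s), so 3 row(s) emitted.
- sku=BQ: 6 matching b row(s), so 6 row(s) emitted.
- sku=RF: no matching b row, dropped.
- sku=RF: no matching b row, dropped.
- sku=JV: 3 matching b row(s), so 3 row(s) emitted.
- sku=HP: 5 matching b row(s), so 5 row(s) emitted.
- sku=NULL: no matching b row, dropped.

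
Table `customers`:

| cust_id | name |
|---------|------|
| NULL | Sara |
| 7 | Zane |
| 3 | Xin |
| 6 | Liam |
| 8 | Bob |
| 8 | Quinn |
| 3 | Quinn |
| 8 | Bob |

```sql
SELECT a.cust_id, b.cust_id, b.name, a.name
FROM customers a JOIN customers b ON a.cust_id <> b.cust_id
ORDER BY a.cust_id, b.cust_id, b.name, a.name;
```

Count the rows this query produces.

INNER JOIN keeps only pairs where the ON condition holds.
Matching on a.cust_id <> b.cust_id. A NULL in a compared column never satisfies the condition.
- a row (cust_id=NULL): no match → dropped.
- a row (cust_id=7): matches 6 b row(s) → 6 output row(s).
- a row (cust_id=3): matches 5 b row(s) → 5 output row(s).
- a row (cust_id=6): matches 6 b row(s) → 6 output row(s).
- a row (cust_id=8): matches 4 b row(s) → 4 output row(s).
- a row (cust_id=8): matches 4 b row(s) → 4 output row(s).
- a row (cust_id=3): matches 5 b row(s) → 5 output row(s).
- a row (cust_id=8): matches 4 b row(s) → 4 output row(s).
Total: 34 rows.

34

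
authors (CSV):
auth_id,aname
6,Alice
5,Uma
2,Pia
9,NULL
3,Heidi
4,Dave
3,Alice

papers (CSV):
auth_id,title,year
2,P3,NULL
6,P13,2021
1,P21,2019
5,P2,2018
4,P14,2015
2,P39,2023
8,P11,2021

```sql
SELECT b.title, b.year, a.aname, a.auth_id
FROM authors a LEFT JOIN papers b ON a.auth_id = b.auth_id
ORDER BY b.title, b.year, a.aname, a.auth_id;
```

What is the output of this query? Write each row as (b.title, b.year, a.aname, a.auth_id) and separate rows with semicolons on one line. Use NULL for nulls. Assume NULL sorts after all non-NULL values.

LEFT JOIN keeps every row from `authors`; unmatched rows get NULL for `papers`'s columns.
Matching on a.auth_id = b.auth_id.
- a row (auth_id=6): matches 1 b row(s) → 1 output row(s).
- a row (auth_id=5): matches 1 b row(s) → 1 output row(s).
- a row (auth_id=2): matches 2 b row(s) → 2 output row(s).
- a row (auth_id=9): no match → kept, b columns NULL.
- a row (auth_id=3): no match → kept, b columns NULL.
- a row (auth_id=4): matches 1 b row(s) → 1 output row(s).
- a row (auth_id=3): no match → kept, b columns NULL.
After projecting and ordering:
b.title | b.year | a.aname | a.auth_id
P13 | 2021 | Alice | 6
P14 | 2015 | Dave | 4
P2 | 2018 | Uma | 5
P3 | NULL | Pia | 2
P39 | 2023 | Pia | 2
NULL | NULL | Alice | 3
NULL | NULL | Heidi | 3
NULL | NULL | NULL | 9

(P13, 2021, Alice, 6); (P14, 2015, Dave, 4); (P2, 2018, Uma, 5); (P3, NULL, Pia, 2); (P39, 2023, Pia, 2); (NULL, NULL, Alice, 3); (NULL, NULL, Heidi, 3); (NULL, NULL, NULL, 9)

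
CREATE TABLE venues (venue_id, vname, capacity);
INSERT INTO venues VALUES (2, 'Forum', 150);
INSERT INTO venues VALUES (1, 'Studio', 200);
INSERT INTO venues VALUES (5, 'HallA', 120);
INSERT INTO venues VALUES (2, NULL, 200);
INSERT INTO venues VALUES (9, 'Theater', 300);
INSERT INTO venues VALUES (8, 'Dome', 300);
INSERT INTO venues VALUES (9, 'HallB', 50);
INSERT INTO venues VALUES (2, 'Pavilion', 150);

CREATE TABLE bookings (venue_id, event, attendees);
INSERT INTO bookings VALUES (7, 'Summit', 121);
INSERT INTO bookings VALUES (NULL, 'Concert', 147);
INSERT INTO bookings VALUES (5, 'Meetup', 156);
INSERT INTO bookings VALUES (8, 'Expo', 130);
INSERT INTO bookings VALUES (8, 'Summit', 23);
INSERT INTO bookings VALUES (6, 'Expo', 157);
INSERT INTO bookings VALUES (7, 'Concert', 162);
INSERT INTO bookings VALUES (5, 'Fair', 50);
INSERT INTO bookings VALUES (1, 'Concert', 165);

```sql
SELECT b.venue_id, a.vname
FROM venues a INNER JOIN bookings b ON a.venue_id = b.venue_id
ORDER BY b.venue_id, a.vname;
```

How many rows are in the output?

5

INNER JOIN keeps only pairs where the ON condition holds.
Matching on a.venue_id = b.venue_id. A NULL in a compared column never satisfies the condition.
- a (venue_id=2) has no partner → excluded.
- a (venue_id=1) pairs with 1 row(s) of b.
- a (venue_id=5) pairs with 2 row(s) of b.
- a (venue_id=2) has no partner → excluded.
- a (venue_id=9) has no partner → excluded.
- a (venue_id=8) pairs with 2 row(s) of b.
- a (venue_id=9) has no partner → excluded.
- a (venue_id=2) has no partner → excluded.
Total: 5 rows.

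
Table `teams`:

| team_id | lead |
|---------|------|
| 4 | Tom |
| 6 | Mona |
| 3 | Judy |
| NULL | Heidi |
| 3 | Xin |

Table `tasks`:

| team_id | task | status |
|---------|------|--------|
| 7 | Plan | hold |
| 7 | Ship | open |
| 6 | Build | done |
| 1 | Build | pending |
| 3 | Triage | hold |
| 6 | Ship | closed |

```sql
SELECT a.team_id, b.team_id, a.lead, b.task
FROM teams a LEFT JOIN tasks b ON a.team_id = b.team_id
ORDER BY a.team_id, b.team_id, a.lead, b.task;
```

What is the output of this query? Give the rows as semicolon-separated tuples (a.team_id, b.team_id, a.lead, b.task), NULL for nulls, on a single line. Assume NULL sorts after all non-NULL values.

LEFT JOIN keeps every row from `teams`; unmatched rows get NULL for `tasks`'s columns.
Matching on a.team_id = b.team_id. A NULL in a compared column never satisfies the condition.
- a row (team_id=4): no match → kept, b columns NULL.
- a row (team_id=6): matches 2 b row(s) → 2 output row(s).
- a row (team_id=3): matches 1 b row(s) → 1 output row(s).
- a row (team_id=NULL): no match → kept, b columns NULL.
- a row (team_id=3): matches 1 b row(s) → 1 output row(s).
After projecting and ordering:
a.team_id | b.team_id | a.lead | b.task
3 | 3 | Judy | Triage
3 | 3 | Xin | Triage
4 | NULL | Tom | NULL
6 | 6 | Mona | Build
6 | 6 | Mona | Ship
NULL | NULL | Heidi | NULL

(3, 3, Judy, Triage); (3, 3, Xin, Triage); (4, NULL, Tom, NULL); (6, 6, Mona, Build); (6, 6, Mona, Ship); (NULL, NULL, Heidi, NULL)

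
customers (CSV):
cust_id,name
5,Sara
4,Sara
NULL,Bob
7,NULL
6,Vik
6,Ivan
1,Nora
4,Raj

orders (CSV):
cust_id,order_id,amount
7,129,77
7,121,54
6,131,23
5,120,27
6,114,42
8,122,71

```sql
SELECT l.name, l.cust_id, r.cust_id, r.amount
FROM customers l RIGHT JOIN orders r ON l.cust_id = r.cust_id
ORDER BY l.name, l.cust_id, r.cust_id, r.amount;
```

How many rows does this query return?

RIGHT JOIN keeps every row from `orders`; unmatched rows get NULL for `customers`'s columns.
Matching on l.cust_id = r.cust_id. A NULL in a compared column never satisfies the condition.
Matched pairs: 7; unmatched r rows kept: 1.
Total: 7 matched + 1 padded = 8 rows.

8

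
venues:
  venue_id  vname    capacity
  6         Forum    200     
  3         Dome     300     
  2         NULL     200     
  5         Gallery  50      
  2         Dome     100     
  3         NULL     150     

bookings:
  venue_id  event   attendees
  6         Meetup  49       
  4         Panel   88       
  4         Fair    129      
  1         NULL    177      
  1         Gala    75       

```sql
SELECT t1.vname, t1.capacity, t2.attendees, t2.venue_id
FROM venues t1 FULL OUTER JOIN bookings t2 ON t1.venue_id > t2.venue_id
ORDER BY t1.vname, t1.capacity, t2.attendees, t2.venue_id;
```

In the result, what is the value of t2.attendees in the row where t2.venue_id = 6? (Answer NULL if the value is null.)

FULL OUTER JOIN keeps every row from both sides; unmatched rows get NULL for the other side's columns.
Matching on t1.venue_id > t2.venue_id.
Matched pairs: 16; unmatched t1 rows kept: 0; unmatched t2 rows kept: 1.

49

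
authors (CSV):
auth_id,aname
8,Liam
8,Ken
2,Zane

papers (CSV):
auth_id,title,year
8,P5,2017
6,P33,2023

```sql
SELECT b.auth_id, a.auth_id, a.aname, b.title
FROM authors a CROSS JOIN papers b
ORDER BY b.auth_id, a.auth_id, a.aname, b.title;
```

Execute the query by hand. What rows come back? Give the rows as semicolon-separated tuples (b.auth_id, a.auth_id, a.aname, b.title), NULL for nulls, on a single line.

CROSS JOIN pairs every row of `authors` with every row of `papers`: 3 × 2 = 6 rows.

(6, 2, Zane, P33); (6, 8, Ken, P33); (6, 8, Liam, P33); (8, 2, Zane, P5); (8, 8, Ken, P5); (8, 8, Liam, P5)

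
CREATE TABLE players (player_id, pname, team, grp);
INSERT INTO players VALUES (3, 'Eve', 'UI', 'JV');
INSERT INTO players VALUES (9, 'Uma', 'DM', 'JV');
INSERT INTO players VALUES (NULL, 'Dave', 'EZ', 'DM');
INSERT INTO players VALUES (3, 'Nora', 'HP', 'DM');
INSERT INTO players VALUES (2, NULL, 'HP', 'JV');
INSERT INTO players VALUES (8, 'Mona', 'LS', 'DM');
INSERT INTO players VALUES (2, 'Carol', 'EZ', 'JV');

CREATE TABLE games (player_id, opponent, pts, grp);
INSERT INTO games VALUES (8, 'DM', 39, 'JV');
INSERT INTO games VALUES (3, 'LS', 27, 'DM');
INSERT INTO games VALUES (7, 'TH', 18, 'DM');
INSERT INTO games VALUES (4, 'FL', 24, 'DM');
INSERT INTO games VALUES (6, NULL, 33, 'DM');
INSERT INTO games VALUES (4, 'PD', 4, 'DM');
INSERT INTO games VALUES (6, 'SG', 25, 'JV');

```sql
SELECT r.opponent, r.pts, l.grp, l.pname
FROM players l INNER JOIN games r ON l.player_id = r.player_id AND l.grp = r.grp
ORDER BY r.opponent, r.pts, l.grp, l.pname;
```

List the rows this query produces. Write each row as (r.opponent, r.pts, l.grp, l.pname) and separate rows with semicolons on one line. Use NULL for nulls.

(LS, 27, DM, Nora)

INNER JOIN keeps only pairs where the ON condition holds.
Matching on l.player_id = r.player_id AND l.grp = r.grp. A NULL in a compared column never satisfies the condition.
- l (player_id=3, grp=JV) has no partner → excluded.
- l (player_id=9, grp=JV) has no partner → excluded.
- l (player_id=NULL, grp=DM) has no partner → excluded.
- l (player_id=3, grp=DM) pairs with 1 row(s) of r.
- l (player_id=2, grp=JV) has no partner → excluded.
- l (player_id=8, grp=DM) has no partner → excluded.
- l (player_id=2, grp=JV) has no partner → excluded.
After projecting and ordering:
r.opponent | r.pts | l.grp | l.pname
LS | 27 | DM | Nora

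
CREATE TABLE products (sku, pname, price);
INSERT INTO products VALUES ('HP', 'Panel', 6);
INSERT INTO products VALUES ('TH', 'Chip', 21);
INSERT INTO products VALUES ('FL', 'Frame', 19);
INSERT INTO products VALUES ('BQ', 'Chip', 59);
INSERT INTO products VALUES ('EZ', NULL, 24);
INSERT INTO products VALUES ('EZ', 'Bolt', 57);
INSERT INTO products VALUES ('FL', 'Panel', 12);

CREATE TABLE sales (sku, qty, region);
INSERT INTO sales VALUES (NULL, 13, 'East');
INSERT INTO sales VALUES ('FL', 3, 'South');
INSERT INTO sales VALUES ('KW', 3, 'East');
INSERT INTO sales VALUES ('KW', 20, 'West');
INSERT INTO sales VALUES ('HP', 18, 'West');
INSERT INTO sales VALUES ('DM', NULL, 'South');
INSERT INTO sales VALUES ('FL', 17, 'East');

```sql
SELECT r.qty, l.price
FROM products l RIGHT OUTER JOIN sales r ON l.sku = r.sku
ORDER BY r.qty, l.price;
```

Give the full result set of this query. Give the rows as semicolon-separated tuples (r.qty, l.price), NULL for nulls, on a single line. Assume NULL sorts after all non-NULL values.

(3, 12); (3, 19); (3, NULL); (13, NULL); (17, 12); (17, 19); (18, 6); (20, NULL); (NULL, NULL)

RIGHT JOIN keeps every row from `sales`; unmatched rows get NULL for `products`'s columns.
Matching on l.sku = r.sku. A NULL in a compared column never satisfies the condition.
- sku=HP: 1 matching r row(s), so 1 row(s) emitted.
- sku=TH: no matching r row.
- sku=FL: 2 matching r row(s), so 2 row(s) emitted.
- sku=BQ: no matching r row.
- sku=EZ: no matching r row.
- sku=EZ: no matching r row.
- sku=FL: 2 matching r row(s), so 2 row(s) emitted.
- 4 row(s) from r found no l partner → padded with NULL.
After projecting and ordering:
r.qty | l.price
3 | 12
3 | 19
3 | NULL
13 | NULL
17 | 12
17 | 19
18 | 6
20 | NULL
NULL | NULL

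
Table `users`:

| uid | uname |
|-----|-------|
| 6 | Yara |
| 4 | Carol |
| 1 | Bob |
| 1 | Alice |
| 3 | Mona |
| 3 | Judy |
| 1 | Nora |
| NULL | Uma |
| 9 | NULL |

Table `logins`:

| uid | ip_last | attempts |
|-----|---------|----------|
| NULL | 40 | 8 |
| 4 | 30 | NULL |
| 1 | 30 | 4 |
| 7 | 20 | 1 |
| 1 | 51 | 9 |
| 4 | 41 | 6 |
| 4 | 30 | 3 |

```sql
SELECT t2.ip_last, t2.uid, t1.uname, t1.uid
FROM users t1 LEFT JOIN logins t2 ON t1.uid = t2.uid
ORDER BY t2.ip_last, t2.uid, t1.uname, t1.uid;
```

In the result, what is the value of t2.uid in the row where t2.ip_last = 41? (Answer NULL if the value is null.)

LEFT JOIN keeps every row from `users`; unmatched rows get NULL for `logins`'s columns.
Matching on t1.uid = t2.uid. A NULL in a compared column never satisfies the condition.
Matched pairs: 9; unmatched t1 rows kept: 5.

4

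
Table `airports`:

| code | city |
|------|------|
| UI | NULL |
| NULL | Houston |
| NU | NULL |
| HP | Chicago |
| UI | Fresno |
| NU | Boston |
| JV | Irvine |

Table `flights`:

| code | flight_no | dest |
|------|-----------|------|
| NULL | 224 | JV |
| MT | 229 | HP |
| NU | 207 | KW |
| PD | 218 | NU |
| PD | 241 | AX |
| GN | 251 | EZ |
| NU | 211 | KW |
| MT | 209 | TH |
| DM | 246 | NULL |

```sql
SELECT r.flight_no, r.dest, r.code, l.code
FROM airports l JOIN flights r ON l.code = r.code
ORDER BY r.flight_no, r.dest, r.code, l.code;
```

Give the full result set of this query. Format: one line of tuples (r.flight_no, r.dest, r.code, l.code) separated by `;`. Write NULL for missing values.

(207, KW, NU, NU); (207, KW, NU, NU); (211, KW, NU, NU); (211, KW, NU, NU)

INNER JOIN keeps only pairs where the ON condition holds.
Matching on l.code = r.code. A NULL in a compared column never satisfies the condition.
Matched pairs: 4.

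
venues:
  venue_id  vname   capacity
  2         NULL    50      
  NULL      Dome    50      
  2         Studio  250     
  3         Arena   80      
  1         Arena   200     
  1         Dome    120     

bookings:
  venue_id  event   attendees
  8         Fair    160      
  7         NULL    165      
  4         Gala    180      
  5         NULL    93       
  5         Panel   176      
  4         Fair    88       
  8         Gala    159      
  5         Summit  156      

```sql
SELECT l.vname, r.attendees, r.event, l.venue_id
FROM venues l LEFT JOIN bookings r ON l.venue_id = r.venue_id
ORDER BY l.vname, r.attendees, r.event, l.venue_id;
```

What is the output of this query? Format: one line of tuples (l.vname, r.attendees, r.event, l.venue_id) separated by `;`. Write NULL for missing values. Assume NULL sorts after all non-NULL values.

LEFT JOIN keeps every row from `venues`; unmatched rows get NULL for `bookings`'s columns.
Matching on l.venue_id = r.venue_id. A NULL in a compared column never satisfies the condition.
- venue_id=2: no r row matches, row kept with r columns NULL.
- venue_id=NULL: no r row matches, row kept with r columns NULL.
- venue_id=2: no r row matches, row kept with r columns NULL.
- venue_id=3: no r row matches, row kept with r columns NULL.
- venue_id=1: no r row matches, row kept with r columns NULL.
- venue_id=1: no r row matches, row kept with r columns NULL.
After projecting and ordering:
l.vname | r.attendees | r.event | l.venue_id
Arena | NULL | NULL | 1
Arena | NULL | NULL | 3
Dome | NULL | NULL | 1
Dome | NULL | NULL | NULL
Studio | NULL | NULL | 2
NULL | NULL | NULL | 2

(Arena, NULL, NULL, 1); (Arena, NULL, NULL, 3); (Dome, NULL, NULL, 1); (Dome, NULL, NULL, NULL); (Studio, NULL, NULL, 2); (NULL, NULL, NULL, 2)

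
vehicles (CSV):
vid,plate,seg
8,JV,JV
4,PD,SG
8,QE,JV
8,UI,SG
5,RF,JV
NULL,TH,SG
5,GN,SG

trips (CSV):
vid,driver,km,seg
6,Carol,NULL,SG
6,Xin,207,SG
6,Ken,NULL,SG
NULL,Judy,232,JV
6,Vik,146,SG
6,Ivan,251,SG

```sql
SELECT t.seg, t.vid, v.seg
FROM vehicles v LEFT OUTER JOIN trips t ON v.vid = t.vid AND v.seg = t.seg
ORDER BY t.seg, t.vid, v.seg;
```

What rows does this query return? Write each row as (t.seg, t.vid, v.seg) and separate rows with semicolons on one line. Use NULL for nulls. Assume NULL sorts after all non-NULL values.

(NULL, NULL, JV); (NULL, NULL, JV); (NULL, NULL, JV); (NULL, NULL, SG); (NULL, NULL, SG); (NULL, NULL, SG); (NULL, NULL, SG)

LEFT JOIN keeps every row from `vehicles`; unmatched rows get NULL for `trips`'s columns.
Matching on v.vid = t.vid AND v.seg = t.seg. A NULL in a compared column never satisfies the condition.
Matched pairs: 0; unmatched v rows kept: 7.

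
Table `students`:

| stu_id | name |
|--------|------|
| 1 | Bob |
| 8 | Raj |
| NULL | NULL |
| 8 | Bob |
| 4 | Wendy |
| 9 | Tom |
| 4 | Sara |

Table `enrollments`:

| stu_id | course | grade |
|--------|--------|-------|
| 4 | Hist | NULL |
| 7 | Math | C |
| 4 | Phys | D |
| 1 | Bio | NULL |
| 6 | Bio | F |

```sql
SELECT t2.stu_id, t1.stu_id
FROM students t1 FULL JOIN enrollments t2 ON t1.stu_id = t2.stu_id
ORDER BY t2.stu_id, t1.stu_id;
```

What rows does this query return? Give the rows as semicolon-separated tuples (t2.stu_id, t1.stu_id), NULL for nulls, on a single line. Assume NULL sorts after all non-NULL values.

FULL OUTER JOIN keeps every row from both sides; unmatched rows get NULL for the other side's columns.
Matching on t1.stu_id = t2.stu_id. A NULL in a compared column never satisfies the condition.
- stu_id=1: 1 matching t2 row(s), so 1 row(s) emitted.
- stu_id=8: no t2 row matches, row kept with t2 columns NULL.
- stu_id=NULL: no t2 row matches, row kept with t2 columns NULL.
- stu_id=8: no t2 row matches, row kept with t2 columns NULL.
- stu_id=4: 2 matching t2 row(s), so 2 row(s) emitted.
- stu_id=9: no t2 row matches, row kept with t2 columns NULL.
- stu_id=4: 2 matching t2 row(s), so 2 row(s) emitted.
- 2 row(s) from t2 found no t1 partner → padded with NULL.

(1, 1); (4, 4); (4, 4); (4, 4); (4, 4); (6, NULL); (7, NULL); (NULL, 8); (NULL, 8); (NULL, 9); (NULL, NULL)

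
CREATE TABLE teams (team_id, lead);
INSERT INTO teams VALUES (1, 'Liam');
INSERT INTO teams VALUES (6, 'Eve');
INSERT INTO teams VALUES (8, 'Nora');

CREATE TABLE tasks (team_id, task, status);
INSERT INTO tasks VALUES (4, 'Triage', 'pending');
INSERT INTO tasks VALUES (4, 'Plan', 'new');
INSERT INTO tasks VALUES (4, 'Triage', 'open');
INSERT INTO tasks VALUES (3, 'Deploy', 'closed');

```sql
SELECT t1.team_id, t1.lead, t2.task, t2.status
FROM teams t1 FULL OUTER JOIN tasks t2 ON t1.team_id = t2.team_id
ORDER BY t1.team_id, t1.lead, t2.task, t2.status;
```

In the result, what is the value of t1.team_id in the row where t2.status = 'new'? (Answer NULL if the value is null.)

FULL OUTER JOIN keeps every row from both sides; unmatched rows get NULL for the other side's columns.
Matching on t1.team_id = t2.team_id.
Matched pairs: 0; unmatched t1 rows kept: 3; unmatched t2 rows kept: 4.

NULL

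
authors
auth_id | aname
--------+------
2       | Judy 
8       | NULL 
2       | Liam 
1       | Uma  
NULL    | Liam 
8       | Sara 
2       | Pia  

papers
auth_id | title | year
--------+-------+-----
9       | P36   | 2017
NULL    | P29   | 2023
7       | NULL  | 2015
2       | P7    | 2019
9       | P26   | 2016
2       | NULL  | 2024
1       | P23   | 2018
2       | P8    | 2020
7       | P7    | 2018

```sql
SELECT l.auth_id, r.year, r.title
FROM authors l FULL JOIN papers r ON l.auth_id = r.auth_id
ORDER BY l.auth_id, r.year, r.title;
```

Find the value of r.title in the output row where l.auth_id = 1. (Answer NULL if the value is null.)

P23

FULL OUTER JOIN keeps every row from both sides; unmatched rows get NULL for the other side's columns.
Matching on l.auth_id = r.auth_id. A NULL in a compared column never satisfies the condition.
- l row (auth_id=2): matches 3 r row(s) → 3 output row(s).
- l row (auth_id=8): no match → kept, r columns NULL.
- l row (auth_id=2): matches 3 r row(s) → 3 output row(s).
- l row (auth_id=1): matches 1 r row(s) → 1 output row(s).
- l row (auth_id=NULL): no match → kept, r columns NULL.
- l row (auth_id=8): no match → kept, r columns NULL.
- l row (auth_id=2): matches 3 r row(s) → 3 output row(s).
- 5 r row(s) had no l match → kept, l columns NULL.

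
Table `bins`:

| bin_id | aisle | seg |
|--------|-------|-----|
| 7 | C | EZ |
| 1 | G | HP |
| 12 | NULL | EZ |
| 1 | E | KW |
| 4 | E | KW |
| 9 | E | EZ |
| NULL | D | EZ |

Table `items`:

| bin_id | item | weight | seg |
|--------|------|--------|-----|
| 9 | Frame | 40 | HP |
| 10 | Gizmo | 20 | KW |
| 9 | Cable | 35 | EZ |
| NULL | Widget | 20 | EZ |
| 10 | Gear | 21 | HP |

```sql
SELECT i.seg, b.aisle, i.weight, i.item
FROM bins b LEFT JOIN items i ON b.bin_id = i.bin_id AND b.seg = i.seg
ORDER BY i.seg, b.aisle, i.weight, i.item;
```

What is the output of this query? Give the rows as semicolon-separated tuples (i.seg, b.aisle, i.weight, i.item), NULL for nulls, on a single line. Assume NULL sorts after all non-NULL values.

(EZ, E, 35, Cable); (NULL, C, NULL, NULL); (NULL, D, NULL, NULL); (NULL, E, NULL, NULL); (NULL, E, NULL, NULL); (NULL, G, NULL, NULL); (NULL, NULL, NULL, NULL)

LEFT JOIN keeps every row from `bins`; unmatched rows get NULL for `items`'s columns.
Matching on b.bin_id = i.bin_id AND b.seg = i.seg. A NULL in a compared column never satisfies the condition.
Matched pairs: 1; unmatched b rows kept: 6.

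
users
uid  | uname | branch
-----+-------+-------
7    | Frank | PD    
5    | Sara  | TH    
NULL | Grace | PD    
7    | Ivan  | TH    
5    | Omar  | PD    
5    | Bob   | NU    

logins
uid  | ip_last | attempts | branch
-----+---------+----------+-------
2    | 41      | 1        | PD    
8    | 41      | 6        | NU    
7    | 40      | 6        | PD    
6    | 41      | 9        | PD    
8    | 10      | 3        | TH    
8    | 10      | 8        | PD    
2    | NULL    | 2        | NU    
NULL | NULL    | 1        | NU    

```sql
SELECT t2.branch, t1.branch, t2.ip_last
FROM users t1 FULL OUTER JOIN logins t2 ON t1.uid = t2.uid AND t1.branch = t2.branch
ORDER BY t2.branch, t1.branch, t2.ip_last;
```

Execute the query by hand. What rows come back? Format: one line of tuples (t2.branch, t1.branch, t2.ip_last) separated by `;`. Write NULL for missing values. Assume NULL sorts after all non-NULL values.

FULL OUTER JOIN keeps every row from both sides; unmatched rows get NULL for the other side's columns.
Matching on t1.uid = t2.uid AND t1.branch = t2.branch. A NULL in a compared column never satisfies the condition.
- t1 row (uid=7, branch=PD): matches 1 t2 row(s) → 1 output row(s).
- t1 row (uid=5, branch=TH): no match → kept, t2 columns NULL.
- t1 row (uid=NULL, branch=PD): no match → kept, t2 columns NULL.
- t1 row (uid=7, branch=TH): no match → kept, t2 columns NULL.
- t1 row (uid=5, branch=PD): no match → kept, t2 columns NULL.
- t1 row (uid=5, branch=NU): no match → kept, t2 columns NULL.
- plus 7 unmatched t2 row(s), each kept with NULL t1 columns.

(NU, NULL, 41); (NU, NULL, NULL); (NU, NULL, NULL); (PD, PD, 40); (PD, NULL, 10); (PD, NULL, 41); (PD, NULL, 41); (TH, NULL, 10); (NULL, NU, NULL); (NULL, PD, NULL); (NULL, PD, NULL); (NULL, TH, NULL); (NULL, TH, NULL)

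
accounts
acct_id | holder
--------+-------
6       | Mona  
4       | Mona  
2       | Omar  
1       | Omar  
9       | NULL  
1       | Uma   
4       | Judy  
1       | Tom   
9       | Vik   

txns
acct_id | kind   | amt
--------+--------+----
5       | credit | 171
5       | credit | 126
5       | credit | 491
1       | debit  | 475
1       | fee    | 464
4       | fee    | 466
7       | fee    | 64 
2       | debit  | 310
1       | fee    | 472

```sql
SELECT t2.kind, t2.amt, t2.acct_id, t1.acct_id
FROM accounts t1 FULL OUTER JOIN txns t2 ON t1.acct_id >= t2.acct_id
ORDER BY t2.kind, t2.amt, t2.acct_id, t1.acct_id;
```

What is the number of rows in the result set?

FULL OUTER JOIN keeps every row from both sides; unmatched rows get NULL for the other side's columns.
Matching on t1.acct_id >= t2.acct_id.
- t1[0] acct_id=6 → 8 match(es) in t2 → 8 row(s).
- t1[1] acct_id=4 → 5 match(es) in t2 → 5 row(s).
- t1[2] acct_id=2 → 4 match(es) in t2 → 4 row(s).
- t1[3] acct_id=1 → 3 match(es) in t2 → 3 row(s).
- t1[4] acct_id=9 → 9 match(es) in t2 → 9 row(s).
- t1[5] acct_id=1 → 3 match(es) in t2 → 3 row(s).
- t1[6] acct_id=4 → 5 match(es) in t2 → 5 row(s).
- t1[7] acct_id=1 → 3 match(es) in t2 → 3 row(s).
- t1[8] acct_id=9 → 9 match(es) in t2 → 9 row(s).
Total: 49 rows.

49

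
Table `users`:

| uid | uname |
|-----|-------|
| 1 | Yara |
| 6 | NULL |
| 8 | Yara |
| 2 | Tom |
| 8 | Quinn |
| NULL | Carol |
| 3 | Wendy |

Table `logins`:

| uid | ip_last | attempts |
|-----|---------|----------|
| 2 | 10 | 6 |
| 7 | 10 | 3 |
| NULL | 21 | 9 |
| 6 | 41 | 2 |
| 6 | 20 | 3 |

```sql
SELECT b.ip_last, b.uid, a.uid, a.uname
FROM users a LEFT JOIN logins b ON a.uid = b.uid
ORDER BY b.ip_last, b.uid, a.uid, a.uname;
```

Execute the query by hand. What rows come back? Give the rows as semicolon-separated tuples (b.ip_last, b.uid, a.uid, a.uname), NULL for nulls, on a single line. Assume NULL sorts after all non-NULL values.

LEFT JOIN keeps every row from `users`; unmatched rows get NULL for `logins`'s columns.
Matching on a.uid = b.uid. A NULL in a compared column never satisfies the condition.
- a[0] uid=1 → no match; kept with NULLs on the b side.
- a[1] uid=6 → 2 match(es) in b → 2 row(s).
- a[2] uid=8 → no match; kept with NULLs on the b side.
- a[3] uid=2 → 1 match(es) in b → 1 row(s).
- a[4] uid=8 → no match; kept with NULLs on the b side.
- a[5] uid=NULL → no match; kept with NULLs on the b side.
- a[6] uid=3 → no match; kept with NULLs on the b side.
After projecting and ordering:
b.ip_last | b.uid | a.uid | a.uname
10 | 2 | 2 | Tom
20 | 6 | 6 | NULL
41 | 6 | 6 | NULL
NULL | NULL | 1 | Yara
NULL | NULL | 3 | Wendy
NULL | NULL | 8 | Quinn
NULL | NULL | 8 | Yara
NULL | NULL | NULL | Carol

(10, 2, 2, Tom); (20, 6, 6, NULL); (41, 6, 6, NULL); (NULL, NULL, 1, Yara); (NULL, NULL, 3, Wendy); (NULL, NULL, 8, Quinn); (NULL, NULL, 8, Yara); (NULL, NULL, NULL, Carol)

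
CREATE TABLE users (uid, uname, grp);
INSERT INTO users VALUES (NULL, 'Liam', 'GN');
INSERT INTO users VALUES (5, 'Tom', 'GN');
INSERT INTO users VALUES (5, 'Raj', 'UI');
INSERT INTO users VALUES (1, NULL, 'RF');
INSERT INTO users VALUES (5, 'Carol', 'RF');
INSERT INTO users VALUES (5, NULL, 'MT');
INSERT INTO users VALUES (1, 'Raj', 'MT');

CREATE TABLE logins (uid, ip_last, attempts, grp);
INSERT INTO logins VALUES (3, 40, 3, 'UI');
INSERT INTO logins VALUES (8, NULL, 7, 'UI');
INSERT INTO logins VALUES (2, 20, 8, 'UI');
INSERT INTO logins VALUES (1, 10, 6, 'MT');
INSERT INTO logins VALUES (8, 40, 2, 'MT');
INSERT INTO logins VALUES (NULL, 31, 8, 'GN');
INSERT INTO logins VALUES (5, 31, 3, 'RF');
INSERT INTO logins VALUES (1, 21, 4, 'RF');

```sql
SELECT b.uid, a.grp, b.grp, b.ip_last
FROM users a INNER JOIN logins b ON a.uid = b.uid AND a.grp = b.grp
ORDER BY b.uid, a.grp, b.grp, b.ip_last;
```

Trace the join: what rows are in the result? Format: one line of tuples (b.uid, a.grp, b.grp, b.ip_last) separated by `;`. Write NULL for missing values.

(1, MT, MT, 10); (1, RF, RF, 21); (5, RF, RF, 31)

INNER JOIN keeps only pairs where the ON condition holds.
Matching on a.uid = b.uid AND a.grp = b.grp. A NULL in a compared column never satisfies the condition.
- a (uid=NULL, grp=GN) has no partner → excluded.
- a (uid=5, grp=GN) has no partner → excluded.
- a (uid=5, grp=UI) has no partner → excluded.
- a (uid=1, grp=RF) pairs with 1 row(s) of b.
- a (uid=5, grp=RF) pairs with 1 row(s) of b.
- a (uid=5, grp=MT) has no partner → excluded.
- a (uid=1, grp=MT) pairs with 1 row(s) of b.
After projecting and ordering:
b.uid | a.grp | b.grp | b.ip_last
1 | MT | MT | 10
1 | RF | RF | 21
5 | RF | RF | 31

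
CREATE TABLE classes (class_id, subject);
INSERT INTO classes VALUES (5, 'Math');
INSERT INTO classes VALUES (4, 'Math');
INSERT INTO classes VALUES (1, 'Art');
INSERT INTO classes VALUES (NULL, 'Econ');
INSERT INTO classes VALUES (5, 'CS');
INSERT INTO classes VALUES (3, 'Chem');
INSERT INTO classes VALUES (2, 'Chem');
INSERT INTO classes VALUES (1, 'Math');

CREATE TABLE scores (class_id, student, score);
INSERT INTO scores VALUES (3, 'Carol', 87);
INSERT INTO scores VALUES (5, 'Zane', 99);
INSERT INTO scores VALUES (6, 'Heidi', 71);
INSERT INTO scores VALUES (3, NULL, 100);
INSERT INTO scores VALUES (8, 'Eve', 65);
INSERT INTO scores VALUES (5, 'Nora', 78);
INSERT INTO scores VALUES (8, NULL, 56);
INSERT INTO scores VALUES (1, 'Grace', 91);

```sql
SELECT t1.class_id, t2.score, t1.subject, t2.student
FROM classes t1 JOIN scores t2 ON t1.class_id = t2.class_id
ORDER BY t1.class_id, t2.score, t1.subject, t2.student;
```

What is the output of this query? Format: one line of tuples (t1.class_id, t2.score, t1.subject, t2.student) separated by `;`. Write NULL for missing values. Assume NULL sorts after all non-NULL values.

(1, 91, Art, Grace); (1, 91, Math, Grace); (3, 87, Chem, Carol); (3, 100, Chem, NULL); (5, 78, CS, Nora); (5, 78, Math, Nora); (5, 99, CS, Zane); (5, 99, Math, Zane)

INNER JOIN keeps only pairs where the ON condition holds.
Matching on t1.class_id = t2.class_id. A NULL in a compared column never satisfies the condition.
Matched pairs: 8.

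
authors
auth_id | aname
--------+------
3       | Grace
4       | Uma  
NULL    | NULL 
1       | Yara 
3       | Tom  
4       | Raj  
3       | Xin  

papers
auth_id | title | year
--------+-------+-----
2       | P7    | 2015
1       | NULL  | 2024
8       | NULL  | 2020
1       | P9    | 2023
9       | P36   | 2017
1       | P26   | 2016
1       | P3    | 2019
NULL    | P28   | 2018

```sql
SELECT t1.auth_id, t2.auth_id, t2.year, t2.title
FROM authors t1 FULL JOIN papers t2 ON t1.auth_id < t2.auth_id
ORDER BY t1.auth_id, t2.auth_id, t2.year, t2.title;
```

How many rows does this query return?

FULL OUTER JOIN keeps every row from both sides; unmatched rows get NULL for the other side's columns.
Matching on t1.auth_id < t2.auth_id. A NULL in a compared column never satisfies the condition.
- t1 row (auth_id=3): matches 2 t2 row(s) → 2 output row(s).
- t1 row (auth_id=4): matches 2 t2 row(s) → 2 output row(s).
- t1 row (auth_id=NULL): no match → kept, t2 columns NULL.
- t1 row (auth_id=1): matches 3 t2 row(s) → 3 output row(s).
- t1 row (auth_id=3): matches 2 t2 row(s) → 2 output row(s).
- t1 row (auth_id=4): matches 2 t2 row(s) → 2 output row(s).
- t1 row (auth_id=3): matches 2 t2 row(s) → 2 output row(s).
- plus 5 unmatched t2 row(s), each kept with NULL t1 columns.
Total: 13 matched + 6 padded = 19 rows.

19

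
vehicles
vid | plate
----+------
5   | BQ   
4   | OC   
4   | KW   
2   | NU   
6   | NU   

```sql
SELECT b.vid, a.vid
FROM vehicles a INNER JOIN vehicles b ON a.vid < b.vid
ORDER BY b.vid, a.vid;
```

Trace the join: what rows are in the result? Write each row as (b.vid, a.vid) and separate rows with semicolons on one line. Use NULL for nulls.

(4, 2); (4, 2); (5, 2); (5, 4); (5, 4); (6, 2); (6, 4); (6, 4); (6, 5)

INNER JOIN keeps only pairs where the ON condition holds.
Matching on a.vid < b.vid.
- a (vid=5) pairs with 1 row(s) of b.
- a (vid=4) pairs with 2 row(s) of b.
- a (vid=4) pairs with 2 row(s) of b.
- a (vid=2) pairs with 4 row(s) of b.
- a (vid=6) has no partner → excluded.
After projecting and ordering:
b.vid | a.vid
4 | 2
4 | 2
5 | 2
5 | 4
5 | 4
6 | 2
6 | 4
6 | 4
6 | 5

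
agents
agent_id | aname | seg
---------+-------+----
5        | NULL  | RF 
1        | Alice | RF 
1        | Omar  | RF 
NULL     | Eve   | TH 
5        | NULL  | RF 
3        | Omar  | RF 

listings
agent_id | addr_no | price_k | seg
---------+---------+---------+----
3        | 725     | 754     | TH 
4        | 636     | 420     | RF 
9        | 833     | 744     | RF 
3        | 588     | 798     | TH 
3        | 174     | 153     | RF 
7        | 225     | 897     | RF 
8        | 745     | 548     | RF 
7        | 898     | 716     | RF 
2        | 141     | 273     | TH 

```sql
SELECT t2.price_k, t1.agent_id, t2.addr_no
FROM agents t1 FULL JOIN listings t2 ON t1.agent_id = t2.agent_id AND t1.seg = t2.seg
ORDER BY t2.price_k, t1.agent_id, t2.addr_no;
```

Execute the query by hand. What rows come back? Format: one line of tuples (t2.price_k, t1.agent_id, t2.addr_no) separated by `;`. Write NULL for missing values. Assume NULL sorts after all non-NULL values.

(153, 3, 174); (273, NULL, 141); (420, NULL, 636); (548, NULL, 745); (716, NULL, 898); (744, NULL, 833); (754, NULL, 725); (798, NULL, 588); (897, NULL, 225); (NULL, 1, NULL); (NULL, 1, NULL); (NULL, 5, NULL); (NULL, 5, NULL); (NULL, NULL, NULL)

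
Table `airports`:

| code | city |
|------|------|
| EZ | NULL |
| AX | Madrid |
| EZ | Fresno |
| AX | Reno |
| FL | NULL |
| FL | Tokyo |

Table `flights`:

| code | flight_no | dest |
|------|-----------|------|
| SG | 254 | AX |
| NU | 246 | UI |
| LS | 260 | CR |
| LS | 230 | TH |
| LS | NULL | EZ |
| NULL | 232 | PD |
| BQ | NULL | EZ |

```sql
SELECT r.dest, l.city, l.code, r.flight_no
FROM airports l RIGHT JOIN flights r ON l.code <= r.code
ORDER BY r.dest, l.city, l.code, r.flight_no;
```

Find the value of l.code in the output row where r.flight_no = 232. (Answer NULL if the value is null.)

RIGHT JOIN keeps every row from `flights`; unmatched rows get NULL for `airports`'s columns.
Matching on l.code <= r.code. A NULL in a compared column never satisfies the condition.
- l row (code=EZ): matches 5 r row(s) → 5 output row(s).
- l row (code=AX): matches 6 r row(s) → 6 output row(s).
- l row (code=EZ): matches 5 r row(s) → 5 output row(s).
- l row (code=AX): matches 6 r row(s) → 6 output row(s).
- l row (code=FL): matches 5 r row(s) → 5 output row(s).
- l row (code=FL): matches 5 r row(s) → 5 output row(s).
- 1 row(s) from r found no l partner → padded with NULL.

NULL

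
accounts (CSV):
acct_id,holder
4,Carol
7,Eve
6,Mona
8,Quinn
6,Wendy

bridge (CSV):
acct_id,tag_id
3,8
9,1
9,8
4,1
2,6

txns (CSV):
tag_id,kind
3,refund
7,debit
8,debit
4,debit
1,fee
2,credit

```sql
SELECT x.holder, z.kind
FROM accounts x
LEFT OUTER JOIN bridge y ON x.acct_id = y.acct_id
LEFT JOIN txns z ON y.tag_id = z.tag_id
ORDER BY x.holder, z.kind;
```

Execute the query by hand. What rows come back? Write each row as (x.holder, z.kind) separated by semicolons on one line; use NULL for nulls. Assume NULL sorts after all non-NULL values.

Step 1 — x LEFT JOIN y on acct_id → 5 row(s).
Then LEFT JOIN `txns z` on tag_id: each of those 5 rows is kept; rows whose y.tag_id has no match in z get NULL for z's columns.

(Carol, fee); (Eve, NULL); (Mona, NULL); (Quinn, NULL); (Wendy, NULL)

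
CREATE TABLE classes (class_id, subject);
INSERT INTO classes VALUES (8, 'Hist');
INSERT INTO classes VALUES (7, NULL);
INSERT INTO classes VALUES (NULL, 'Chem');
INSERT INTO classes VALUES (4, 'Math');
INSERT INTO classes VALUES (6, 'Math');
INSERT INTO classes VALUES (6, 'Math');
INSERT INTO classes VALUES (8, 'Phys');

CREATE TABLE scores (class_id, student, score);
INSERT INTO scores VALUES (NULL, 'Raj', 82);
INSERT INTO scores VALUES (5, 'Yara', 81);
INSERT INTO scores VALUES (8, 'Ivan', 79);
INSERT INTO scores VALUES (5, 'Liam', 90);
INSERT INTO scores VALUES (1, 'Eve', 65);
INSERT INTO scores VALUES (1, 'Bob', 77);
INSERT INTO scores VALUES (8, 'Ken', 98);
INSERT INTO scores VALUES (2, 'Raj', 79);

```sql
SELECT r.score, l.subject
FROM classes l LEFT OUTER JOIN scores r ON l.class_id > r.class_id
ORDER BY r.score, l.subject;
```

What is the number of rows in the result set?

29

LEFT JOIN keeps every row from `classes`; unmatched rows get NULL for `scores`'s columns.
Matching on l.class_id > r.class_id. A NULL in a compared column never satisfies the condition.
- l row (class_id=8): matches 5 r row(s) → 5 output row(s).
- l row (class_id=7): matches 5 r row(s) → 5 output row(s).
- l row (class_id=NULL): no match → kept, r columns NULL.
- l row (class_id=4): matches 3 r row(s) → 3 output row(s).
- l row (class_id=6): matches 5 r row(s) → 5 output row(s).
- l row (class_id=6): matches 5 r row(s) → 5 output row(s).
- l row (class_id=8): matches 5 r row(s) → 5 output row(s).
Total: 28 matched + 1 padded = 29 rows.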